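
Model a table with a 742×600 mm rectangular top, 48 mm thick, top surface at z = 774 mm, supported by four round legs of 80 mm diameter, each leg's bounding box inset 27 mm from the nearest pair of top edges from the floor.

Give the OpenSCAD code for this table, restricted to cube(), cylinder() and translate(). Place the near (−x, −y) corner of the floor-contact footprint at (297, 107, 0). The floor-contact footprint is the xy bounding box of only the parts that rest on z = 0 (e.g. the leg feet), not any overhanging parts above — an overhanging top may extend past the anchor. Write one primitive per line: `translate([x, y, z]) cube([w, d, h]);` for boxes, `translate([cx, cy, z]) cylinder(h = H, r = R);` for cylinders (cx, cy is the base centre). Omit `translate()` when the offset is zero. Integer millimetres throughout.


// leg_h = 774 - 48 = 726
translate([270, 80, 726]) cube([742, 600, 48]);
translate([337, 147, 0]) cylinder(h = 726, r = 40);
translate([945, 147, 0]) cylinder(h = 726, r = 40);
translate([337, 613, 0]) cylinder(h = 726, r = 40);
translate([945, 613, 0]) cylinder(h = 726, r = 40);


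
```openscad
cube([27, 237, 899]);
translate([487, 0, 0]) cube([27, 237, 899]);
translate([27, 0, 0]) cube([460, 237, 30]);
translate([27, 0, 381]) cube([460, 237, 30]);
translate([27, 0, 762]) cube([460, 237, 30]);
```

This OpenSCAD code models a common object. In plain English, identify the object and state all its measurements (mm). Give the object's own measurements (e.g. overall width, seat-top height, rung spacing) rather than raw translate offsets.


An open bookshelf. Two side panels, each 27 mm thick, 237 mm deep and 899 mm tall, stand 514 mm apart (outside-to-outside). Between them sit 3 shelves, each 30 mm thick and 237 mm deep, spanning the full gap between the sides. The bottom shelf rests on the floor (its underside at z = 0) and the clear gap between one shelf's top and the next shelf's underside is 351 mm.


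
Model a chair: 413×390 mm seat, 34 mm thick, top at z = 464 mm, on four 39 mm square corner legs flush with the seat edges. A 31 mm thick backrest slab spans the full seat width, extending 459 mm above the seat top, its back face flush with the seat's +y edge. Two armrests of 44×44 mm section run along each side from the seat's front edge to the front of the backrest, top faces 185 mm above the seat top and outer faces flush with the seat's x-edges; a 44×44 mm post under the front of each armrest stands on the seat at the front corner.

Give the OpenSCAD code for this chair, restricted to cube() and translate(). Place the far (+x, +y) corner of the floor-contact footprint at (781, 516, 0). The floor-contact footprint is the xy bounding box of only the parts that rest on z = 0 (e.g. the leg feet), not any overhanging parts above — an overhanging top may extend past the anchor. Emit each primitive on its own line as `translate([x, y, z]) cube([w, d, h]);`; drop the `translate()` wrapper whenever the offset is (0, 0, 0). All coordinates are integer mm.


translate([368, 126, 430]) cube([413, 390, 34]);
translate([368, 126, 0]) cube([39, 39, 430]);
translate([742, 126, 0]) cube([39, 39, 430]);
translate([368, 477, 0]) cube([39, 39, 430]);
translate([742, 477, 0]) cube([39, 39, 430]);
translate([368, 485, 464]) cube([413, 31, 459]);
translate([368, 126, 605]) cube([44, 359, 44]);
translate([737, 126, 605]) cube([44, 359, 44]);
translate([368, 126, 464]) cube([44, 44, 141]);
translate([737, 126, 464]) cube([44, 44, 141]);


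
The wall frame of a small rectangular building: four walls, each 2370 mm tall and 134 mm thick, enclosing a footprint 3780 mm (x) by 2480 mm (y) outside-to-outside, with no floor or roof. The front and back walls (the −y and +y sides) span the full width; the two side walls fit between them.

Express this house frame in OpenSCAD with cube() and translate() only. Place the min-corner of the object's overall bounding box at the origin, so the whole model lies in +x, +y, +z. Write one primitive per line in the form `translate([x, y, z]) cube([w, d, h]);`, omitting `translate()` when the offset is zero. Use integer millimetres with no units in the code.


cube([3780, 134, 2370]);
translate([0, 2346, 0]) cube([3780, 134, 2370]);
translate([0, 134, 0]) cube([134, 2212, 2370]);
translate([3646, 134, 0]) cube([134, 2212, 2370]);


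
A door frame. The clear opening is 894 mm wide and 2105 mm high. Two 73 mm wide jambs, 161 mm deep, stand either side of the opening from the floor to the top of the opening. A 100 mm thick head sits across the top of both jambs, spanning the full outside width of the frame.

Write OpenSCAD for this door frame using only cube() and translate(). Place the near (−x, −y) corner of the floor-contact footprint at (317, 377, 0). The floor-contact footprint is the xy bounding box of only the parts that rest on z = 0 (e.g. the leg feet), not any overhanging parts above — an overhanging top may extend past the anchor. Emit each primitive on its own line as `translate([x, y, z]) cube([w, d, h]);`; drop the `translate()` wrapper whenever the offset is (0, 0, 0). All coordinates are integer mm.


translate([317, 377, 0]) cube([73, 161, 2105]);
translate([1284, 377, 0]) cube([73, 161, 2105]);
translate([317, 377, 2105]) cube([1040, 161, 100]);


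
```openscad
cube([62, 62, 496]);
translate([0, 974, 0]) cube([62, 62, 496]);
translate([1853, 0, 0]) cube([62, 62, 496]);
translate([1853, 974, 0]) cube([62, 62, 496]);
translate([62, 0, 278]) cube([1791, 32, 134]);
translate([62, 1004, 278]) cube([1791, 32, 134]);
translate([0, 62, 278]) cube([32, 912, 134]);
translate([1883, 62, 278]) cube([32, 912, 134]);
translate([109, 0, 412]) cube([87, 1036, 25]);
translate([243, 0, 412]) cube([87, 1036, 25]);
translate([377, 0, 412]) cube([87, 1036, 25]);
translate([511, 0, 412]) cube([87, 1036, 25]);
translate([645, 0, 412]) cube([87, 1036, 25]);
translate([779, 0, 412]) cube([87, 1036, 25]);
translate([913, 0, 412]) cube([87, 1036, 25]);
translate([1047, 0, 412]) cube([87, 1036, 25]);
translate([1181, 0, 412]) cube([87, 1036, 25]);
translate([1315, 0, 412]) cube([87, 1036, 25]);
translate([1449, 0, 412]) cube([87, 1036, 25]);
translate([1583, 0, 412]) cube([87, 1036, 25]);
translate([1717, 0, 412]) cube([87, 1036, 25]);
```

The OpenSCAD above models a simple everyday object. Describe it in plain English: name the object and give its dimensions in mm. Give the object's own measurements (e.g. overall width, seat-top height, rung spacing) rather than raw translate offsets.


A bed frame 1915 mm long (x) by 1036 mm wide (y). Four 62×62 mm corner posts, 496 mm tall, at the corners of the footprint. Four rails of 32 mm thickness and 134 mm height run between adjacent posts with their undersides at z = 278 mm, their outer faces flush with the outside of the frame (the two x-running rails run between the posts' inner faces; the two y-running rails run between the posts' inner faces). 13 slats, each 87 mm wide (x) and 25 mm thick, lie across the top of the two x-running rails, running the full 1036 mm width of the frame in y; along x they sit between the end posts with a 47 mm gap after the −x posts and between neighbouring slats, leaving 49 mm before the +x posts.


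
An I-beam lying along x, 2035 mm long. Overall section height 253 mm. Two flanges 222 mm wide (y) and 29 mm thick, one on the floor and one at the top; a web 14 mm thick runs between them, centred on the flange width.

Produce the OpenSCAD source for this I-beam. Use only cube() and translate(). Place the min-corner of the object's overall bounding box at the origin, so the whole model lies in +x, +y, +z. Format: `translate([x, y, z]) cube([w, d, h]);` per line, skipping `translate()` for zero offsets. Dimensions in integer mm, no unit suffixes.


cube([2035, 222, 29]);
translate([0, 104, 29]) cube([2035, 14, 195]);
translate([0, 0, 224]) cube([2035, 222, 29]);


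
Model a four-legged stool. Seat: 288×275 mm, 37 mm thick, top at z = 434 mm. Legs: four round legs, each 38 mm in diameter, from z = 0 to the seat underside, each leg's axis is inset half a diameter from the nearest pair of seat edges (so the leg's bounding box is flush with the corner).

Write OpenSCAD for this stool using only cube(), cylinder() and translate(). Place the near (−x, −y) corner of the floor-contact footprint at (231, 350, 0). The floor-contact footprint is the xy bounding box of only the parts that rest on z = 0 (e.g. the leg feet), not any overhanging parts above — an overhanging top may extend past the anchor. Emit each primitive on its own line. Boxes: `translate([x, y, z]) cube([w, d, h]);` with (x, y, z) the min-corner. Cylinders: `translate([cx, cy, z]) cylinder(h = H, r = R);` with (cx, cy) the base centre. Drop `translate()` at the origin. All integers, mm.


// leg_h = 434 - 37 = 397
translate([231, 350, 397]) cube([288, 275, 37]);
translate([250, 369, 0]) cylinder(h = 397, r = 19);
translate([500, 369, 0]) cylinder(h = 397, r = 19);
translate([250, 606, 0]) cylinder(h = 397, r = 19);
translate([500, 606, 0]) cylinder(h = 397, r = 19);


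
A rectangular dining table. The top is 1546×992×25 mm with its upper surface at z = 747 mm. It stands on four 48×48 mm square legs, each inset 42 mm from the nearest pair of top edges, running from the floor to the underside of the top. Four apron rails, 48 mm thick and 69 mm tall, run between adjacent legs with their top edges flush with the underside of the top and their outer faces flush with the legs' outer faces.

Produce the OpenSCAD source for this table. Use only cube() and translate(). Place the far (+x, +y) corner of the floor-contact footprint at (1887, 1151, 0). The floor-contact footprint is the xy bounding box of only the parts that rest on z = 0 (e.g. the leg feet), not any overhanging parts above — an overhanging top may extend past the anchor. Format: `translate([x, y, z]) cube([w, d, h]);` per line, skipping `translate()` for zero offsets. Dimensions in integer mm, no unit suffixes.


// leg_h = 747 - 25 = 722
// apron z = 722 - 69 = 653
translate([383, 201, 722]) cube([1546, 992, 25]);
translate([425, 243, 0]) cube([48, 48, 722]);
translate([1839, 243, 0]) cube([48, 48, 722]);
translate([425, 1103, 0]) cube([48, 48, 722]);
translate([1839, 1103, 0]) cube([48, 48, 722]);
translate([473, 243, 653]) cube([1366, 48, 69]);
translate([473, 1103, 653]) cube([1366, 48, 69]);
translate([425, 291, 653]) cube([48, 812, 69]);
translate([1839, 291, 653]) cube([48, 812, 69]);


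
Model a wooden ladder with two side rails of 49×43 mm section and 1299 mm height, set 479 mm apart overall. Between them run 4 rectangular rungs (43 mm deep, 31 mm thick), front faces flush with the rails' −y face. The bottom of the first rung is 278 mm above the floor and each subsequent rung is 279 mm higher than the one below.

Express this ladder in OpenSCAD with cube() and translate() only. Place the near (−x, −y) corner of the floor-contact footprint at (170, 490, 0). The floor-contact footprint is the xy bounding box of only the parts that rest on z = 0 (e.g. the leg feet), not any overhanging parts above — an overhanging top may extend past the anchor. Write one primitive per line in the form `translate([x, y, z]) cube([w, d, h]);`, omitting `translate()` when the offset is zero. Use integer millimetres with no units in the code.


translate([170, 490, 0]) cube([49, 43, 1299]);
translate([600, 490, 0]) cube([49, 43, 1299]);
translate([219, 490, 278]) cube([381, 43, 31]);
translate([219, 490, 557]) cube([381, 43, 31]);
translate([219, 490, 836]) cube([381, 43, 31]);
translate([219, 490, 1115]) cube([381, 43, 31]);


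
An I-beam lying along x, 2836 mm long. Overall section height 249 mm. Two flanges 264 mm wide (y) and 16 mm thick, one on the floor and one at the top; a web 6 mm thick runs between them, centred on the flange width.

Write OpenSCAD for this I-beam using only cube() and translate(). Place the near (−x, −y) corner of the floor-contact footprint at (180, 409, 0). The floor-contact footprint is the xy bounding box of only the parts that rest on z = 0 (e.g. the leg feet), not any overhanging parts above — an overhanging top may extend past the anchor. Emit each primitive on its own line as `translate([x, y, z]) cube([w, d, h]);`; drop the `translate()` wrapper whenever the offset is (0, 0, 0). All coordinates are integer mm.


translate([180, 409, 0]) cube([2836, 264, 16]);
translate([180, 538, 16]) cube([2836, 6, 217]);
translate([180, 409, 233]) cube([2836, 264, 16]);


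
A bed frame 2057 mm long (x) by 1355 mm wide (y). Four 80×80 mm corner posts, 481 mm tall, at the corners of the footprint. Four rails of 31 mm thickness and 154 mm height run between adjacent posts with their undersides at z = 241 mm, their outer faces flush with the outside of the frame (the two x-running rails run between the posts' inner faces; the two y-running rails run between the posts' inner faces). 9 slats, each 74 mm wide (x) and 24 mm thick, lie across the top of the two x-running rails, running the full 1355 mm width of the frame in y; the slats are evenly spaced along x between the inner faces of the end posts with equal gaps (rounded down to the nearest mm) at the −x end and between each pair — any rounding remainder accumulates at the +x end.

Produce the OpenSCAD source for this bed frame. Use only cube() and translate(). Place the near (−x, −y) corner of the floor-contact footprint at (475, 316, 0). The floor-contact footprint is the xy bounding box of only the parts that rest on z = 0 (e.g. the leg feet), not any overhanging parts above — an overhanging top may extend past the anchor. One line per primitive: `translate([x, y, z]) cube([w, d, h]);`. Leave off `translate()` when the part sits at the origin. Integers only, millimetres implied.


translate([475, 316, 0]) cube([80, 80, 481]);
translate([475, 1591, 0]) cube([80, 80, 481]);
translate([2452, 316, 0]) cube([80, 80, 481]);
translate([2452, 1591, 0]) cube([80, 80, 481]);
translate([555, 316, 241]) cube([1897, 31, 154]);
translate([555, 1640, 241]) cube([1897, 31, 154]);
translate([475, 396, 241]) cube([31, 1195, 154]);
translate([2501, 396, 241]) cube([31, 1195, 154]);
translate([678, 316, 395]) cube([74, 1355, 24]);
translate([875, 316, 395]) cube([74, 1355, 24]);
translate([1072, 316, 395]) cube([74, 1355, 24]);
translate([1269, 316, 395]) cube([74, 1355, 24]);
translate([1466, 316, 395]) cube([74, 1355, 24]);
translate([1663, 316, 395]) cube([74, 1355, 24]);
translate([1860, 316, 395]) cube([74, 1355, 24]);
translate([2057, 316, 395]) cube([74, 1355, 24]);
translate([2254, 316, 395]) cube([74, 1355, 24]);


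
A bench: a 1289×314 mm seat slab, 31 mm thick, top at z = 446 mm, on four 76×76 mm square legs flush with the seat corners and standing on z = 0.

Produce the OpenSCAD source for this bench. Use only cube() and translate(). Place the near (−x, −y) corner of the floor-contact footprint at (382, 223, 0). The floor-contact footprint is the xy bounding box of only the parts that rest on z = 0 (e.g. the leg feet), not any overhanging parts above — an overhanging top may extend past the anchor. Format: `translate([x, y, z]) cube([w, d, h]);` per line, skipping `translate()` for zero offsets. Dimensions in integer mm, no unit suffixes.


translate([382, 223, 415]) cube([1289, 314, 31]);
translate([382, 223, 0]) cube([76, 76, 415]);
translate([382, 461, 0]) cube([76, 76, 415]);
translate([1595, 223, 0]) cube([76, 76, 415]);
translate([1595, 461, 0]) cube([76, 76, 415]);


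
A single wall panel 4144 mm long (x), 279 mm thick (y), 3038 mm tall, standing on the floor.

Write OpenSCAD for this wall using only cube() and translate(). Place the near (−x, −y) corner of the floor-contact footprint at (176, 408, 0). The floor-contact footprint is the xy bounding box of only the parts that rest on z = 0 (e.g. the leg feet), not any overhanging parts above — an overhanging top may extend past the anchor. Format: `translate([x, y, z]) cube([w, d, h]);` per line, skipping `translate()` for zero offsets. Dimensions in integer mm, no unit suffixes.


translate([176, 408, 0]) cube([4144, 279, 3038]);


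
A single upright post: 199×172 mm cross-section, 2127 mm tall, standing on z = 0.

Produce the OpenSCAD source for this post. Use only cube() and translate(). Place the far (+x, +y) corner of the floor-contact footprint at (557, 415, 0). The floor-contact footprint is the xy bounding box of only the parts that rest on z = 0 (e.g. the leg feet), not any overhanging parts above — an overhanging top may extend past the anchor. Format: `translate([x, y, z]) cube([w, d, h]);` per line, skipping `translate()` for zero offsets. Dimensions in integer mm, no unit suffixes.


translate([358, 243, 0]) cube([199, 172, 2127]);


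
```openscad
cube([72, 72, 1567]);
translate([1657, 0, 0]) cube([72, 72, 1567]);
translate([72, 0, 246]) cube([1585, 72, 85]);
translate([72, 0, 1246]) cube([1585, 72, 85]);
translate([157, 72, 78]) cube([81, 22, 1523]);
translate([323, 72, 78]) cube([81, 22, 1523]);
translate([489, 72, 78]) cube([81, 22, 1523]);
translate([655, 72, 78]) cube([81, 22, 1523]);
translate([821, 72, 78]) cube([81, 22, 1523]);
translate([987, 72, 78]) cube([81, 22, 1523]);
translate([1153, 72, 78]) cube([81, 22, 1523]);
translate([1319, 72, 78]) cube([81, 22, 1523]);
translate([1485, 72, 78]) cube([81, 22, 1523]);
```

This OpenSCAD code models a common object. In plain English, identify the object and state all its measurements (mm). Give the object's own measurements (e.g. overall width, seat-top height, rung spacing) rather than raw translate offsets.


A fence section. Two 72×72 mm posts, 1567 mm tall, stand on the floor with a clear span of 1585 mm between their inner faces. Two horizontal rails of 72×85 mm section span the gap between the posts with their undersides at z = 246 mm and z = 1246 mm, flush with the posts' −y face. 9 pickets, each 81 mm wide, 22 mm thick and 1523 mm tall, are fixed to the +y face of the rails with their bottoms at z = 78 mm, spaced across the span with a 85 mm gap after the −x post and between neighbouring pickets, with 91 mm left before the +x post.


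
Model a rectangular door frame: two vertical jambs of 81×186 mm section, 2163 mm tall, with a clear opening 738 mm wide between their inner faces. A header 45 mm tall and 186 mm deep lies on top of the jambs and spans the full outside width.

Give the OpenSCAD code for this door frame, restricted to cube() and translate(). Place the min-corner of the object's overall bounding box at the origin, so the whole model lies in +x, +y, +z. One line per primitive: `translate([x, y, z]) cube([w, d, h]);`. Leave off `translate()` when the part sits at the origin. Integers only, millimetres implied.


cube([81, 186, 2163]);
translate([819, 0, 0]) cube([81, 186, 2163]);
translate([0, 0, 2163]) cube([900, 186, 45]);


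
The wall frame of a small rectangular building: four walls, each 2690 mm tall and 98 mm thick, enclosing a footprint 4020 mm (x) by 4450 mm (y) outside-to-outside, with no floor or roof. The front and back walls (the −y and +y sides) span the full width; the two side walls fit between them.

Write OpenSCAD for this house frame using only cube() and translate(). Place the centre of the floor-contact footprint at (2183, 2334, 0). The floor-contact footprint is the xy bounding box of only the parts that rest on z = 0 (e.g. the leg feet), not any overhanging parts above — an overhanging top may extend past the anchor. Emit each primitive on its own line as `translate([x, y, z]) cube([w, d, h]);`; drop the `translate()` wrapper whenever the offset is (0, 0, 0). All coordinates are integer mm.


translate([173, 109, 0]) cube([4020, 98, 2690]);
translate([173, 4461, 0]) cube([4020, 98, 2690]);
translate([173, 207, 0]) cube([98, 4254, 2690]);
translate([4095, 207, 0]) cube([98, 4254, 2690]);


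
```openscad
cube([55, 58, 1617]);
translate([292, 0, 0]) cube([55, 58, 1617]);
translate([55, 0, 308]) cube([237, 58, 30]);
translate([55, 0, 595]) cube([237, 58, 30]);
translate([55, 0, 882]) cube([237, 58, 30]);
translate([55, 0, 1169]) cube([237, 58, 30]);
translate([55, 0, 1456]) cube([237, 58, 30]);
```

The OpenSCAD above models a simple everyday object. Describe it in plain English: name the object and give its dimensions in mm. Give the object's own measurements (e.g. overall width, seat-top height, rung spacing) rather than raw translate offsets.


A straight ladder. Two 55×58 mm vertical rails, 1617 mm tall, stand 347 mm apart (outside-to-outside) with their front faces coplanar on the −y side. 5 rungs, each 58 mm deep and 30 mm tall, span between the inner faces of the rails, front faces flush with the rails. The lowest rung's underside is at z = 308 mm and rungs are spaced 287 mm apart (underside to underside).


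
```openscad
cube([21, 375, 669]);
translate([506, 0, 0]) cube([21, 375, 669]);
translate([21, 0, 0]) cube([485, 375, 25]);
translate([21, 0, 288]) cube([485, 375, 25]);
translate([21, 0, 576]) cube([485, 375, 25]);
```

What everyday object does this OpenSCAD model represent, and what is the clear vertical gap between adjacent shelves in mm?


A bookshelf. The clear shelf gap is 263 mm.

Two tall side panels with 3 horizontal boards between them — a bookshelf. The first two shelf undersides are at z = 0 and z = 288; with shelf thickness 25, the clear gap is 288 − 0 − 25 = 263 mm.


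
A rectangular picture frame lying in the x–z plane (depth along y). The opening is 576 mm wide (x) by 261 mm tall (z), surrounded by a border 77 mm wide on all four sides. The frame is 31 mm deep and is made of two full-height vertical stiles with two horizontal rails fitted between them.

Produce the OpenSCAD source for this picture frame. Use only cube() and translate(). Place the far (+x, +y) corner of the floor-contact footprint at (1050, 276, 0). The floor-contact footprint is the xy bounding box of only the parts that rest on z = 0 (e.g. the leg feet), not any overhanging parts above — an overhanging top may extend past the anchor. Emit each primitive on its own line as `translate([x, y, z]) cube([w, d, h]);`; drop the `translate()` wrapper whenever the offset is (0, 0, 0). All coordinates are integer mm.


translate([320, 245, 0]) cube([77, 31, 415]);
translate([973, 245, 0]) cube([77, 31, 415]);
translate([397, 245, 0]) cube([576, 31, 77]);
translate([397, 245, 338]) cube([576, 31, 77]);


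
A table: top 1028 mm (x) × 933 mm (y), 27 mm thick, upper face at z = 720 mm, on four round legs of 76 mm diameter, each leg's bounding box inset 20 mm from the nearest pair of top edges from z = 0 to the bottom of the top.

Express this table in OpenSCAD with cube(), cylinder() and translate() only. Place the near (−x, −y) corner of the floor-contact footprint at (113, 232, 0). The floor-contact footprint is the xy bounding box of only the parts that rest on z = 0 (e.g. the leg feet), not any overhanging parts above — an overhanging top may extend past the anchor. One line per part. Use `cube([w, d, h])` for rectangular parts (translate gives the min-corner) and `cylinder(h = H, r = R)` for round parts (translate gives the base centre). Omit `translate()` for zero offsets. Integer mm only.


// leg_h = 720 - 27 = 693
translate([93, 212, 693]) cube([1028, 933, 27]);
translate([151, 270, 0]) cylinder(h = 693, r = 38);
translate([1063, 270, 0]) cylinder(h = 693, r = 38);
translate([151, 1087, 0]) cylinder(h = 693, r = 38);
translate([1063, 1087, 0]) cylinder(h = 693, r = 38);


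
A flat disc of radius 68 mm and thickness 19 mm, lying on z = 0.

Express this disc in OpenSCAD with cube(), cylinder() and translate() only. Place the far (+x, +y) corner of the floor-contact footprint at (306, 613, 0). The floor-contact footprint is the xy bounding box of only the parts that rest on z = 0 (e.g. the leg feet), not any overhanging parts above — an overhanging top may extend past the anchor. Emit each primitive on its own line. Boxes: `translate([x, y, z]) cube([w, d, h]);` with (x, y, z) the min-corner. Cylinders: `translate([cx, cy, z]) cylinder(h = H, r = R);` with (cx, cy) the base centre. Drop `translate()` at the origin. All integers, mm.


translate([238, 545, 0]) cylinder(h = 19, r = 68);


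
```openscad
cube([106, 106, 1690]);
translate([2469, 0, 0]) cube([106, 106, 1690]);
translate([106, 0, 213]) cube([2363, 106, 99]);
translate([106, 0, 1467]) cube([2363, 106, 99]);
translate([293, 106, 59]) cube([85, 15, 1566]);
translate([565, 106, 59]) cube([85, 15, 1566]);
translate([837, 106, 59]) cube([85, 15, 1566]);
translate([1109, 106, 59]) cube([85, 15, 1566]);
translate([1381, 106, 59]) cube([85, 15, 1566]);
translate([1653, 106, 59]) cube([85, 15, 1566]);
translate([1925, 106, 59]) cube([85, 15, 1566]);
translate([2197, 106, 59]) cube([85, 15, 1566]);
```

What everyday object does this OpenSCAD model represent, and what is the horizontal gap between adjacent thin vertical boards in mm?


A fence section. The picket gap is 187 mm.

Two posts, two rails, 8 pickets — a fence section. Span 2363 mm holds 8 pickets of 85 mm with 9 equal gaps: ⌊(2363 − 8·85) / 9⌋ = 187 mm.


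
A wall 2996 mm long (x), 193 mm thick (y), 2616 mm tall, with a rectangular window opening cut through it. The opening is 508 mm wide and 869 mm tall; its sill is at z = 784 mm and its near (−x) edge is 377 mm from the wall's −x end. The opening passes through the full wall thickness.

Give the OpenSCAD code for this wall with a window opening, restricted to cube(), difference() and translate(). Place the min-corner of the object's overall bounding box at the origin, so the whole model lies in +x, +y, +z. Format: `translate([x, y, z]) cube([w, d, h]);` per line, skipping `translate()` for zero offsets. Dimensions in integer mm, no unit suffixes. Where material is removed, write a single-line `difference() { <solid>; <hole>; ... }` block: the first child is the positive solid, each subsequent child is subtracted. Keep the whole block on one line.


difference() { cube([2996, 193, 2616]); translate([377, 0, 784]) cube([508, 193, 869]); }


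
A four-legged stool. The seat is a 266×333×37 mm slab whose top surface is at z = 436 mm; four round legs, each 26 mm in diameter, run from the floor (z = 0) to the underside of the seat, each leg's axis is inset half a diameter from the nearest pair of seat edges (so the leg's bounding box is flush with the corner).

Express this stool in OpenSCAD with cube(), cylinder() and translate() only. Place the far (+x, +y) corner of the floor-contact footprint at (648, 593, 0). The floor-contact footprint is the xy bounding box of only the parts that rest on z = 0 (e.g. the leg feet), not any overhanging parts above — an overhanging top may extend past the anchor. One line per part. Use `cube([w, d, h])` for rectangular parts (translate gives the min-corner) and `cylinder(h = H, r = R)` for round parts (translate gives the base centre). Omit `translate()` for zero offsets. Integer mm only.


// leg_h = 436 - 37 = 399
translate([382, 260, 399]) cube([266, 333, 37]);
translate([395, 273, 0]) cylinder(h = 399, r = 13);
translate([635, 273, 0]) cylinder(h = 399, r = 13);
translate([395, 580, 0]) cylinder(h = 399, r = 13);
translate([635, 580, 0]) cylinder(h = 399, r = 13);


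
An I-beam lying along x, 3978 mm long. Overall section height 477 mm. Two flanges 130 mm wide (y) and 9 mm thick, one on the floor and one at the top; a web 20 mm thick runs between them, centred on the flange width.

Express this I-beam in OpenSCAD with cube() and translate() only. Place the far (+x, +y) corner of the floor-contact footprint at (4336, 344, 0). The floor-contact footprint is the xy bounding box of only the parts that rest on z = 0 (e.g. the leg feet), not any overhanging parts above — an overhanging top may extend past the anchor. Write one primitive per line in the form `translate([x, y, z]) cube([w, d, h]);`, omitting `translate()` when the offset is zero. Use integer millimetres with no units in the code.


translate([358, 214, 0]) cube([3978, 130, 9]);
translate([358, 269, 9]) cube([3978, 20, 459]);
translate([358, 214, 468]) cube([3978, 130, 9]);


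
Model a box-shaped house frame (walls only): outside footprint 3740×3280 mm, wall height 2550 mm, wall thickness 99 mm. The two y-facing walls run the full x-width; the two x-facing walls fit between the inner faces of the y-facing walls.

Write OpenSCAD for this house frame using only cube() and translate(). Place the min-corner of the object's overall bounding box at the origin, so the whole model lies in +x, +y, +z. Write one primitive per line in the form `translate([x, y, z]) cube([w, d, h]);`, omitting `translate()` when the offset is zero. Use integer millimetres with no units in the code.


cube([3740, 99, 2550]);
translate([0, 3181, 0]) cube([3740, 99, 2550]);
translate([0, 99, 0]) cube([99, 3082, 2550]);
translate([3641, 99, 0]) cube([99, 3082, 2550]);


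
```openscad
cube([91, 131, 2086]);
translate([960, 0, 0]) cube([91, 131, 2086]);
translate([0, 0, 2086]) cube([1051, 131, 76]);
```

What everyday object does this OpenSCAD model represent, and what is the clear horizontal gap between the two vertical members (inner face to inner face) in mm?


A door frame. The clear opening width is 869 mm.

Two 2086 mm tall posts with a header on top — a door frame. The left jamb is 91 mm wide at x = 0; the right jamb starts at x = 960. The clear opening is 960 − 91 = 869 mm.


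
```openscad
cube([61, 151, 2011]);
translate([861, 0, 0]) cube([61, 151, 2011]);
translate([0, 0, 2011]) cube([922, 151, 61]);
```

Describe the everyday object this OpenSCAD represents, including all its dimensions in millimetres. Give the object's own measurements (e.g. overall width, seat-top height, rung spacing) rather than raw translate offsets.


A door frame. The clear opening is 800 mm wide and 2011 mm high. Two 61 mm wide jambs, 151 mm deep, stand either side of the opening from the floor to the top of the opening. A 61 mm thick head sits across the top of both jambs, spanning the full outside width of the frame.


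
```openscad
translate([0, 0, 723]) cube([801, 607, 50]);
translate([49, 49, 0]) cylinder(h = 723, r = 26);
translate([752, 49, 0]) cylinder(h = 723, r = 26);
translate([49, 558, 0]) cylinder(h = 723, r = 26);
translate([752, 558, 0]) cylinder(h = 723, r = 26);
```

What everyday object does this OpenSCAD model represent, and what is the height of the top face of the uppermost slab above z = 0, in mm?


A table. The table height is 773 mm.

A 801×607×50 slab sits at z = 723 on four Ø52 mm round legs — a table. The top surface is at 723 + 50 = 773 mm.


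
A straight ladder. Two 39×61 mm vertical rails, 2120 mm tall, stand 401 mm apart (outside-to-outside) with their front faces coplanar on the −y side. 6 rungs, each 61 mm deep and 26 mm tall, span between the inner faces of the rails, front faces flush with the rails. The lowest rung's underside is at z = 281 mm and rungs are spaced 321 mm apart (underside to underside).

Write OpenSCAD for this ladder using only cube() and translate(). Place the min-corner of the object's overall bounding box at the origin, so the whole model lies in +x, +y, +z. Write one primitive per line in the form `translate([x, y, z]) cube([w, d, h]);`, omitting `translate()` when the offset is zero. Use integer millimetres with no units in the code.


cube([39, 61, 2120]);
translate([362, 0, 0]) cube([39, 61, 2120]);
translate([39, 0, 281]) cube([323, 61, 26]);
translate([39, 0, 602]) cube([323, 61, 26]);
translate([39, 0, 923]) cube([323, 61, 26]);
translate([39, 0, 1244]) cube([323, 61, 26]);
translate([39, 0, 1565]) cube([323, 61, 26]);
translate([39, 0, 1886]) cube([323, 61, 26]);


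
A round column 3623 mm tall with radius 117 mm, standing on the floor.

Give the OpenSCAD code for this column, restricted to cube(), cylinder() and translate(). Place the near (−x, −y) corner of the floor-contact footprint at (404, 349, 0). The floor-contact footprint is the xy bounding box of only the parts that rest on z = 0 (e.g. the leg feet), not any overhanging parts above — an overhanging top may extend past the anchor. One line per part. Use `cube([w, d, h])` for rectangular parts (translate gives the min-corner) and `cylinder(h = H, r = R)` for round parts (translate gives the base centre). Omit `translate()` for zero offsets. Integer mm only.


translate([521, 466, 0]) cylinder(h = 3623, r = 117);


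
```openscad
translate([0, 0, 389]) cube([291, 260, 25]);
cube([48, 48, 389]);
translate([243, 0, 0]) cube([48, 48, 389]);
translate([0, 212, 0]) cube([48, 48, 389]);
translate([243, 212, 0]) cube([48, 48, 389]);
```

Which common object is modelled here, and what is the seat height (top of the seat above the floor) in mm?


A stool. The seat height is 414 mm.

A 291×260×25 slab at z = 389 on four corner posts — a stool. The seat top is 389 + 25 = 414 mm.


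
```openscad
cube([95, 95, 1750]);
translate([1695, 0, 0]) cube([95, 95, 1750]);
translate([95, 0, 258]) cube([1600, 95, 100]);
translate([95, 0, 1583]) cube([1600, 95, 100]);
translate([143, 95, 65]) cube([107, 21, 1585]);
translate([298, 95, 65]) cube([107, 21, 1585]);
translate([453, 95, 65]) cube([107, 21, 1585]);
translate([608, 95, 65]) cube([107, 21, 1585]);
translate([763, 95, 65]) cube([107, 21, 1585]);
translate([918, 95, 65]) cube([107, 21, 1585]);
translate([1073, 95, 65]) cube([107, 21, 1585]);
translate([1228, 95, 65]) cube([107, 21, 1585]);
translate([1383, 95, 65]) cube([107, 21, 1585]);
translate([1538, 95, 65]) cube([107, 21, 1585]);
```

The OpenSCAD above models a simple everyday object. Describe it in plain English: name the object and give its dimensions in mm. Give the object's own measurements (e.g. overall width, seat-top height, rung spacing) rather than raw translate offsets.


A fence section. Two 95×95 mm posts, 1750 mm tall, stand on the floor with a clear span of 1600 mm between their inner faces. Two horizontal rails of 95×100 mm section span the gap between the posts with their undersides at z = 258 mm and z = 1583 mm, flush with the posts' −y face. 10 pickets, each 107 mm wide, 21 mm thick and 1585 mm tall, are fixed to the +y face of the rails with their bottoms at z = 65 mm, spaced across the span with a 48 mm gap after the −x post and between neighbouring pickets, with 50 mm left before the +x post.


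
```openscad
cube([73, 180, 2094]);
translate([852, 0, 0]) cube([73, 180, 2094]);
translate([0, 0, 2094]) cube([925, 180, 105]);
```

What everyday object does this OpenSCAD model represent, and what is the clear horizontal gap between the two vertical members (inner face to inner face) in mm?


A door frame. The clear opening width is 779 mm.

Two 2094 mm tall posts with a header on top — a door frame. The left jamb is 73 mm wide at x = 0; the right jamb starts at x = 852. The clear opening is 852 − 73 = 779 mm.


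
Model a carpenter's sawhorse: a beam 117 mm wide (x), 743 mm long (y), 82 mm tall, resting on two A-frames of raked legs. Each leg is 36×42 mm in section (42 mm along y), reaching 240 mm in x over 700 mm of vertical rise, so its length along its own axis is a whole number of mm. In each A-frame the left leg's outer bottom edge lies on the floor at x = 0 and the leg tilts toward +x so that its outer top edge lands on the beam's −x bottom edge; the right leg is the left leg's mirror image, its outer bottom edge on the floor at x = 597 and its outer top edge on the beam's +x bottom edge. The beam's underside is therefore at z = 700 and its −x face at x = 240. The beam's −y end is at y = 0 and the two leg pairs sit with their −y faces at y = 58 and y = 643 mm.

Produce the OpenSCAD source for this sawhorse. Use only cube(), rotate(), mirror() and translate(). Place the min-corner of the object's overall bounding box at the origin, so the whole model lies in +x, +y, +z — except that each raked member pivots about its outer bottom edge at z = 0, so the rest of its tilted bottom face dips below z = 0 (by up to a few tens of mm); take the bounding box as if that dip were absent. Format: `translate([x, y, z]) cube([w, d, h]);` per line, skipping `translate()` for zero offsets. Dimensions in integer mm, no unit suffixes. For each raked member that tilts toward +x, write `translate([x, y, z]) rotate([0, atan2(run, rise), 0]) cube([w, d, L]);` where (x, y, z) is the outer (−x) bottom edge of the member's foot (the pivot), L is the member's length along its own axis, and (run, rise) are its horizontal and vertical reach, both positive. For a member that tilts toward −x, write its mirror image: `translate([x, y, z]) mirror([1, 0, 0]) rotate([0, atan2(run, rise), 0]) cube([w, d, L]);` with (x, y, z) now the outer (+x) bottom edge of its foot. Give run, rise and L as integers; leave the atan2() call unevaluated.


translate([240, 0, 700]) cube([117, 743, 82]);
translate([0, 58, 0]) rotate([0, atan2(240, 700), 0]) cube([36, 42, 740]);
translate([597, 58, 0]) mirror([1, 0, 0]) rotate([0, atan2(240, 700), 0]) cube([36, 42, 740]);
translate([0, 643, 0]) rotate([0, atan2(240, 700), 0]) cube([36, 42, 740]);
translate([597, 643, 0]) mirror([1, 0, 0]) rotate([0, atan2(240, 700), 0]) cube([36, 42, 740]);


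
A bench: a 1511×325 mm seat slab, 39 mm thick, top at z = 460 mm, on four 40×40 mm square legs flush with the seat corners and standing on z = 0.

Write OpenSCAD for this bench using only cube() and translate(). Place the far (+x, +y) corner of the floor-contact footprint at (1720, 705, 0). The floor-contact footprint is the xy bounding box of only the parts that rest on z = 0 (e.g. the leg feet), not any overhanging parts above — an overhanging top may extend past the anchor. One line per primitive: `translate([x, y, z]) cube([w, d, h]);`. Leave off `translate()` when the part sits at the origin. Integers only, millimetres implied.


translate([209, 380, 421]) cube([1511, 325, 39]);
translate([209, 380, 0]) cube([40, 40, 421]);
translate([209, 665, 0]) cube([40, 40, 421]);
translate([1680, 380, 0]) cube([40, 40, 421]);
translate([1680, 665, 0]) cube([40, 40, 421]);


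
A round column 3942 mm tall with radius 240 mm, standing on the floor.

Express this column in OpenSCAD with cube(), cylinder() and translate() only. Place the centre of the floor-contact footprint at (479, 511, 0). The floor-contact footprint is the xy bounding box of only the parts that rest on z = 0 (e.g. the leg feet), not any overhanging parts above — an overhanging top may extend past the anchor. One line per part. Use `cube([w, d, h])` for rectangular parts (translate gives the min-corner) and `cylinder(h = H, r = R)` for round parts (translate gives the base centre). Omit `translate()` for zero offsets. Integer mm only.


translate([479, 511, 0]) cylinder(h = 3942, r = 240);


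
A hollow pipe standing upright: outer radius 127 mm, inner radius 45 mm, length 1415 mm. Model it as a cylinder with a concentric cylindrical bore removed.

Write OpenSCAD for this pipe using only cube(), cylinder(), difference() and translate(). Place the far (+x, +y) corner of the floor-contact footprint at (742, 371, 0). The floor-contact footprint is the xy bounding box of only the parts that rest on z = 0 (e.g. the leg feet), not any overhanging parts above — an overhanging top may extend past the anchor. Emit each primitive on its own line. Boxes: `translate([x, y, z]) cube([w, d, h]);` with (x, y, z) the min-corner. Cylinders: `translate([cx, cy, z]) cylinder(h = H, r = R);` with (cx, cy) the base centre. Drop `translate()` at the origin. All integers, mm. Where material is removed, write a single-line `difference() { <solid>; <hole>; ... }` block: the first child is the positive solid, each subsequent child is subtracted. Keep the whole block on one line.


difference() { translate([615, 244, 0]) cylinder(h = 1415, r = 127); translate([615, 244, 0]) cylinder(h = 1415, r = 45); }


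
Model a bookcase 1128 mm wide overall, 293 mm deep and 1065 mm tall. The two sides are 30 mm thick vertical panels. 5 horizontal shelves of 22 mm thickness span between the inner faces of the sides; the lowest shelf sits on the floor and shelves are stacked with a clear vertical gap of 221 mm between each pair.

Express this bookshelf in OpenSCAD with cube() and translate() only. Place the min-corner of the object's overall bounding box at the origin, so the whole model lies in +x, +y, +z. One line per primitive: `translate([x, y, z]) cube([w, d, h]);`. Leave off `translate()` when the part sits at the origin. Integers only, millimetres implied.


cube([30, 293, 1065]);
translate([1098, 0, 0]) cube([30, 293, 1065]);
translate([30, 0, 0]) cube([1068, 293, 22]);
translate([30, 0, 243]) cube([1068, 293, 22]);
translate([30, 0, 486]) cube([1068, 293, 22]);
translate([30, 0, 729]) cube([1068, 293, 22]);
translate([30, 0, 972]) cube([1068, 293, 22]);
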